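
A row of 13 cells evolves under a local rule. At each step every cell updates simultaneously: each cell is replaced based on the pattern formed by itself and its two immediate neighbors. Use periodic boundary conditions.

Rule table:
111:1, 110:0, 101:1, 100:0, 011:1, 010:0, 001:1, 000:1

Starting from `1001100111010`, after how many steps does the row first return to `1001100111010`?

13

0011001110101
0110011101010
1100111010100
1001110101001
0011101010011
0111010100110
1110101001100
1101010011001
1010100110011
0101001100111
1010011001110
0100110011101
1001100111010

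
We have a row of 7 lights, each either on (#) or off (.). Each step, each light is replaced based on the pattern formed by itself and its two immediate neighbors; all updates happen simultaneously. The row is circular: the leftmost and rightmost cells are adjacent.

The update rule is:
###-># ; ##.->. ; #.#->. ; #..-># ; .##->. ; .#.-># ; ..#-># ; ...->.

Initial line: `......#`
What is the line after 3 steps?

.####.#

#....##
.#..#.#
.####.#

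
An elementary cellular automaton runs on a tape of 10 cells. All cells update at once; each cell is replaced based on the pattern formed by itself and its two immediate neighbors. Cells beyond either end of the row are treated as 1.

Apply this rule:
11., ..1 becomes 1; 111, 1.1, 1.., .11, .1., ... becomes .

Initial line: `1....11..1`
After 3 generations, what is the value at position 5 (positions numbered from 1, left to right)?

1...1.1.1.
1..1......
1.1......1
position 5 holds .

.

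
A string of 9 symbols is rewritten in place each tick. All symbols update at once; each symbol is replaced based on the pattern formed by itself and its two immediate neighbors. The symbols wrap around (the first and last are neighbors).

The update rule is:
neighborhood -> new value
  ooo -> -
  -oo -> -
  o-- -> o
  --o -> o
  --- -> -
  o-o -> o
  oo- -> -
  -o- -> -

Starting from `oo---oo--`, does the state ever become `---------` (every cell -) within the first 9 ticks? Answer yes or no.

no

--o-o--oo
oo-o-oo--
--o-o--oo  (repeats tick 1; period 2)
tick 9: --o-o--oo
tick 9 is --o-o--oo, still not uniform -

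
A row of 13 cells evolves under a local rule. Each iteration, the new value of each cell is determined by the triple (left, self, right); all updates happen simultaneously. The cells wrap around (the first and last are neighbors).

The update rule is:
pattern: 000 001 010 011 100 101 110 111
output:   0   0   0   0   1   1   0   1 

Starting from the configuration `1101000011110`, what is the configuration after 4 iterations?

1010010100000

0010100001101
1001010000010
0100101000001
1010010100000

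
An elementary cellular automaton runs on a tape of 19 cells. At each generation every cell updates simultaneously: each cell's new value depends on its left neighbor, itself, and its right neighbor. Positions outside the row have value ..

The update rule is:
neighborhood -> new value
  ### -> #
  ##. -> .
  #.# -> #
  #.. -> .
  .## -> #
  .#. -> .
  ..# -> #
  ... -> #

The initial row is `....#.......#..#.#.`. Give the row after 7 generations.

generation 1: ####..######..#.#..
generation 2: ###..######..#.#..#
generation 3: ##..######..#.#..#.
generation 4: #..######..#.#..#..
generation 5: ..######..#.#..#..#
generation 6: #######..#.#..#..#.
generation 7: ######..#.#..#..#..

######..#.#..#..#..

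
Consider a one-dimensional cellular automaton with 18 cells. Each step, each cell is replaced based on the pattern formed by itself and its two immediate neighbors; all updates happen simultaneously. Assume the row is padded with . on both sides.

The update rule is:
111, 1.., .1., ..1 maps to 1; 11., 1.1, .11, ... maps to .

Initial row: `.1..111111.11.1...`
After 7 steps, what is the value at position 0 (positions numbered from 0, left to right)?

1

1111.1111.....11..
.11...11.1...1..1.
1..1.1...11.111111
1111.11.1....1111.
.11.....11..1.11.1
1..1...1..111....1
11111.1111.1.1..11
position 0 holds 1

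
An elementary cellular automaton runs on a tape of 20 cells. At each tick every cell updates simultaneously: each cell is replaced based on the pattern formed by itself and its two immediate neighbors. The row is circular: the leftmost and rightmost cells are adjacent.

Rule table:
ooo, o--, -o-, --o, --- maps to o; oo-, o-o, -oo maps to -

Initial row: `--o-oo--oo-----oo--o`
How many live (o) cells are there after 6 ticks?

ooo---oo--ooooo--ooo
oo-ooo--oo-ooo-oo-oo
o---o-oo----o------o
-oooo---ooooooooooo-
o-oo-ooo-ooooooooo-o
------o---ooooooo---
count of o: 8

8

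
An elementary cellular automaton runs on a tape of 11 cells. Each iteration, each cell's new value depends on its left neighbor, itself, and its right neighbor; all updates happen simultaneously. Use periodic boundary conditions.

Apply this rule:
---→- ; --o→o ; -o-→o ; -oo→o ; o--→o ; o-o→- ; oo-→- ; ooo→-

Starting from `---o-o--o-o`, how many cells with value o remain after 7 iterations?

o-oo-oooo-o
--o--o----o
ooooooo--oo
-------ooo-
------oo--o
o----oo-ooo
-o--oo--o--
count of o: 4

4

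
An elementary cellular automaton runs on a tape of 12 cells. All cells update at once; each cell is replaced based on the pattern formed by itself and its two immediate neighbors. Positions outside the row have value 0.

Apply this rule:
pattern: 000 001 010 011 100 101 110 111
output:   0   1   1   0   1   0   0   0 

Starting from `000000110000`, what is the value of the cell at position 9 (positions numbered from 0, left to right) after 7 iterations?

0

000001001000
000011111100
000100000010
001110000111
010001001000
111011111100
000000000010
position 9 holds 0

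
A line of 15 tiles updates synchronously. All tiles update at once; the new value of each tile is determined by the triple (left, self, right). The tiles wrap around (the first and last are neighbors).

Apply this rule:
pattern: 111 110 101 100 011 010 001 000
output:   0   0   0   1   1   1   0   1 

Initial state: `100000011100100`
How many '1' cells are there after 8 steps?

step 1: 111111010010110
step 2: 100000011010100
step 3: 111111010010110  (repeats step 1; period 2)
step 8: 100000011010100
count of 1: 5

5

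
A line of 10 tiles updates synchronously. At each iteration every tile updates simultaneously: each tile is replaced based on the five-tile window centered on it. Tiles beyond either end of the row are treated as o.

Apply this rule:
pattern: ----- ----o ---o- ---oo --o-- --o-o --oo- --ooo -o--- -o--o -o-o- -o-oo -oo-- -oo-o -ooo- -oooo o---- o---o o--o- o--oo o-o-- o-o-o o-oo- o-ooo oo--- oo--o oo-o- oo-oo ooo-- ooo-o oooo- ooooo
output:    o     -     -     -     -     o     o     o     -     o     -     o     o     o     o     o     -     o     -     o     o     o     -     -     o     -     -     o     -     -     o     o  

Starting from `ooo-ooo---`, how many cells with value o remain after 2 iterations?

6

oo-o-o-oo-
o--o-oo-oo
count of o: 6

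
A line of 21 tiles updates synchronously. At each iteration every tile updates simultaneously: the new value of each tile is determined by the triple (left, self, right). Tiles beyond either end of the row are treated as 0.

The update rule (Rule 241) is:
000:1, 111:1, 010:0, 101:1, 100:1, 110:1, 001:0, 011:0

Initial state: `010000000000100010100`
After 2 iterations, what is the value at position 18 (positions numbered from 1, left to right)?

iteration 1: 001111111110011001011
iteration 2: 100111111111001100101
position 18 holds 0

0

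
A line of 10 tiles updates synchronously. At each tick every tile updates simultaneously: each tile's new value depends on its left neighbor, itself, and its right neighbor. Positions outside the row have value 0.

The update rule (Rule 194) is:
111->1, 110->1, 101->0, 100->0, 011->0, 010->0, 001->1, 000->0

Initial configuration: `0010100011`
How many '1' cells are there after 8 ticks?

1

0100000101
1000001000
0000010000
0000100000
0001000000
0010000000
0100000000
1000000000
count of 1: 1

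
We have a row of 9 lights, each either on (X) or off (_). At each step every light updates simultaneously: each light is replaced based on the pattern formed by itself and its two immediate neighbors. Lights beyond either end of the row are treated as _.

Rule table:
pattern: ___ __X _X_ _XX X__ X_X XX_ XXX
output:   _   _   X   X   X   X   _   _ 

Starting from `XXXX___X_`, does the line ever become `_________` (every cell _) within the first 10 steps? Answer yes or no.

X___X__XX
XX__XX_X_
X_X_X_XXX
XXXXXXX__
X______X_
XX_____XX
X_X____X_
XXXX___XX
X___X__X_
XX__XX_XX
step 10 is XX__XX_XX, still not uniform _

no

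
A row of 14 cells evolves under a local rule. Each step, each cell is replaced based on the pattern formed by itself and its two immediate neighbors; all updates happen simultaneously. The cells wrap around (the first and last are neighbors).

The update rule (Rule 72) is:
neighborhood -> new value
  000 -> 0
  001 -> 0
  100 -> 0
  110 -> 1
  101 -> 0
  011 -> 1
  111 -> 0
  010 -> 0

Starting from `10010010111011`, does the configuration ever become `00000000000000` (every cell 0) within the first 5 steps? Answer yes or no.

yes

step 1: 10000000101010
step 2: 00000000000000
all cells are 0 at step 2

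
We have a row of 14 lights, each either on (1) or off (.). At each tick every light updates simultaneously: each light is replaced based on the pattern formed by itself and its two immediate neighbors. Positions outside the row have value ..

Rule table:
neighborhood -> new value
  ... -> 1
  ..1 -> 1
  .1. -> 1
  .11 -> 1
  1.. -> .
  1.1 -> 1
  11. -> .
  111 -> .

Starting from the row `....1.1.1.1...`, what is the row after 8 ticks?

1...111.......

tick 1: 11111111111.11
tick 2: 1..........11.
tick 3: 1.1111111111..
tick 4: 111..........1
tick 5: 1...1111111111
tick 6: 1.111.........
tick 7: 111...11111111
tick 8: 1...111.......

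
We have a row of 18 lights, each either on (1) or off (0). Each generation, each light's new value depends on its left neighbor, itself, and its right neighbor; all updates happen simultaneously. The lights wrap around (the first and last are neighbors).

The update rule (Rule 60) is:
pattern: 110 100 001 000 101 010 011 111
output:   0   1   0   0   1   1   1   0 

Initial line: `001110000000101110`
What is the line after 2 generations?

001001000000111001
101101100000100101

101101100000100101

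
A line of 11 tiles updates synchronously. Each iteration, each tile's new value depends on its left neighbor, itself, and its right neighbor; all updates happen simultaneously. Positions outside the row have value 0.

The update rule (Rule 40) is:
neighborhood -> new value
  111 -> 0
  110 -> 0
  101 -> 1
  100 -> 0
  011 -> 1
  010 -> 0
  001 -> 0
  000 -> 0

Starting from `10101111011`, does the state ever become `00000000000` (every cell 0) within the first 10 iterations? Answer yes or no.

yes

01011000110
00110000100
00100000000
00000000000
all cells are 0 at iteration 4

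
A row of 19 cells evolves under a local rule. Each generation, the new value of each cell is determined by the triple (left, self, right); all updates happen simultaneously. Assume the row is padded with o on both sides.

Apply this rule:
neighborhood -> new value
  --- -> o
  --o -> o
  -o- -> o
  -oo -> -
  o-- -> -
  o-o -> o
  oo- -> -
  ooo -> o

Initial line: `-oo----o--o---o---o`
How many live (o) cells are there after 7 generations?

12

o---oooo-oo-ooo-oo-
--oo-oo-o--o-o-o--o
-o--o--oo-oooooo-o-
oo-oo-o--o-oooo-ooo
o-o--oo-ooo-oo-o-oo
-oo-o--o-o-o--ooo-o
o--oo-oooooo-o-o-o-
count of o: 12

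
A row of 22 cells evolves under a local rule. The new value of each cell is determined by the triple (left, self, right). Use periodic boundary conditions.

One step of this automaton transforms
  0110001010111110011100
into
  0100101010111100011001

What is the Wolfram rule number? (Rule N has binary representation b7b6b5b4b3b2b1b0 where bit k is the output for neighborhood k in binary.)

141

position 11: 111 → 1  (bit 7 = 1)
position 2: 110 → 0  (bit 6 = 0)
position 7: 101 → 0  (bit 5 = 0)
position 3: 100 → 0  (bit 4 = 0)
position 1: 011 → 1  (bit 3 = 1)
position 6: 010 → 1  (bit 2 = 1)
position 0: 001 → 0  (bit 1 = 0)
position 4: 000 → 1  (bit 0 = 1)
bits b7..b0 = 10001101 = 141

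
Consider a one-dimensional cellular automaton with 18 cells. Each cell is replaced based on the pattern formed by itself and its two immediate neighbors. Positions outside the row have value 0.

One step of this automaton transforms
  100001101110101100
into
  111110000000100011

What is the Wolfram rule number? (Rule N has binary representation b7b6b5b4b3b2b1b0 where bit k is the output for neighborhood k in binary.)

23

position 9: 111 → 0  (bit 7 = 0)
position 6: 110 → 0  (bit 6 = 0)
position 7: 101 → 0  (bit 5 = 0)
position 1: 100 → 1  (bit 4 = 1)
position 5: 011 → 0  (bit 3 = 0)
position 0: 010 → 1  (bit 2 = 1)
position 4: 001 → 1  (bit 1 = 1)
position 2: 000 → 1  (bit 0 = 1)
bits b7..b0 = 00010111 = 23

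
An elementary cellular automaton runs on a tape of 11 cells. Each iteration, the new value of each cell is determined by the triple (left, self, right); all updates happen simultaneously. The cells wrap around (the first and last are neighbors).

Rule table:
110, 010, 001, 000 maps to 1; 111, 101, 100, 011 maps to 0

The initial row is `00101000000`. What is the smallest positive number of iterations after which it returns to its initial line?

2

11101011111
00101000000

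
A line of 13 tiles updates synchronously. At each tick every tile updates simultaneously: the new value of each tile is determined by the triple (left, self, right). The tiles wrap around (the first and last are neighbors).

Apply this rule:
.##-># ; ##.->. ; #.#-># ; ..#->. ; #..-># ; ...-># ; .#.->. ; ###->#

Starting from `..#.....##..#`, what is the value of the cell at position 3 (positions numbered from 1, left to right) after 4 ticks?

tick 1: #..####.#.#..
tick 2: .#.###.#.#.#.
tick 3: ..###.#.#.#.#
tick 4: #.##.#.#.#.#.
position 3 holds #

#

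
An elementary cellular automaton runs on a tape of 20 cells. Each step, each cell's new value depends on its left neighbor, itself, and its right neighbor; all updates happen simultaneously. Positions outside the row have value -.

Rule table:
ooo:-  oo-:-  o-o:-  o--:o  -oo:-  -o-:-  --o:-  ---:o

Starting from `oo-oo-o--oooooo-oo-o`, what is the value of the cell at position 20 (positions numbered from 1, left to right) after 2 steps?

-------o------------
oooooo--oooooooooooo
position 20 holds o

o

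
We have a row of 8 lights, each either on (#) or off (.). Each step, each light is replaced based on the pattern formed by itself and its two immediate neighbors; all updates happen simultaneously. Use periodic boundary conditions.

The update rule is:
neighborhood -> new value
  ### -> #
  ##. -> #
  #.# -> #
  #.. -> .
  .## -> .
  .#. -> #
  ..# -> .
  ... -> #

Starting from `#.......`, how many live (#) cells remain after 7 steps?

7

#.#####.
##.#####
###.####
####.###
#####.##
######.#
#######.
count of #: 7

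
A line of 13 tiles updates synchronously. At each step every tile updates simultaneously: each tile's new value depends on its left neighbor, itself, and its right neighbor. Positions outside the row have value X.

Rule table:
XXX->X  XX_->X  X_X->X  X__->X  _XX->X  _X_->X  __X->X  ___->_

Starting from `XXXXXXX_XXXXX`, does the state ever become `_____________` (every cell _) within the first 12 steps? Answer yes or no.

no

XXXXXXXXXXXXX
XXXXXXXXXXXXX  (fixed point — unchanged through step 12)
step 12 is XXXXXXXXXXXXX, still not uniform _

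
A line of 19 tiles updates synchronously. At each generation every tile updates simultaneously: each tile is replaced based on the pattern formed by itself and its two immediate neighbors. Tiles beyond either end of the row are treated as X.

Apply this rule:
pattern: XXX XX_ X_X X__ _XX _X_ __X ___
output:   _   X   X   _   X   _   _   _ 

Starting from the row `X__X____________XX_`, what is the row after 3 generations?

X__________________

X_______________XXX
X_______________X__
X__________________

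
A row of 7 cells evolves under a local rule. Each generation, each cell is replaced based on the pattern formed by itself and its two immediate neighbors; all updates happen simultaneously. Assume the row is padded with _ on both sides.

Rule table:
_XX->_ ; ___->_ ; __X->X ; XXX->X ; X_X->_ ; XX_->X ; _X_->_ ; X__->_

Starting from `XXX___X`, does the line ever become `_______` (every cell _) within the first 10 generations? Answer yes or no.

_XX__X_
X_X_X__
_______
all cells are _ at generation 3

yes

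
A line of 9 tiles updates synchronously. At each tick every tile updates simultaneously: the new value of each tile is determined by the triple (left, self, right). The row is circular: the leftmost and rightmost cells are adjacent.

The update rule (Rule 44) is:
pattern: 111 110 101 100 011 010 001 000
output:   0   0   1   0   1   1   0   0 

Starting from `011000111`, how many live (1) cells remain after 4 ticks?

2

tick 1: 110000100
tick 2: 100000100
tick 3: 100000100  (fixed point — unchanged through tick 4)
count of 1: 2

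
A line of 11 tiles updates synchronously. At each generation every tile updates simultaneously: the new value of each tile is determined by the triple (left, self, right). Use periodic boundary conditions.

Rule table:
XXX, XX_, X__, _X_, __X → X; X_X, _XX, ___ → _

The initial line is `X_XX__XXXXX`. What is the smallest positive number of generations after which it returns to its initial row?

22

generation 1: X__XXX_XXXX
generation 2: XXX_XX__XXX
generation 3: XXX__XXX_XX
generation 4: XXXXX_XX__X
generation 5: XXXXX__XXX_
generation 6: _XXXXXX_XX_
generation 7: X_XXXXX__XX
generation 8: X__XXXXXX_X
generation 9: XXX_XXXXX__
generation 10: _XX__XXXXXX
generation 11: __XXX_XXXXX
generation 12: XX_XX__XXXX
generation 13: XX__XXX_XXX
generation 14: XXXX_XX__XX
generation 15: XXXX__XXX_X
generation 16: XXXXXX_XX__
generation 17: _XXXXX__XXX
generation 18: __XXXXXX_XX
generation 19: XX_XXXXX__X
generation 20: XX__XXXXXX_
generation 21: _XXX_XXXXX_
generation 22: X_XX__XXXXX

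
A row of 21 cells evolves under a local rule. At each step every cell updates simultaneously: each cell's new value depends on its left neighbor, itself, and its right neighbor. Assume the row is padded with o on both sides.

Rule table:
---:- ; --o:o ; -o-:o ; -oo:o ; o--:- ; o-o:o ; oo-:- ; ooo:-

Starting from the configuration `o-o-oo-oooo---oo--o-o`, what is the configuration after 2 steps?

step 1: -oooo-oo-----oo--oooo
step 2: oo---oo-----oo--oo---

oo---oo-----oo--oo---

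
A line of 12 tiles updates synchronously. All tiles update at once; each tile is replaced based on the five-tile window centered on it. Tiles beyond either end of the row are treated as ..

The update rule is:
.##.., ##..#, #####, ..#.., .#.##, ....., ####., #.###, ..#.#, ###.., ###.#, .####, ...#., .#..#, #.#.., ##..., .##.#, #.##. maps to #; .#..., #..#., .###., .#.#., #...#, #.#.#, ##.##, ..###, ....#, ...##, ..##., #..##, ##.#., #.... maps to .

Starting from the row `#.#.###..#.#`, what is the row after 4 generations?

#..##.##.#.#
##..#.##...#
.##.#####.##
..#.#####.##

..#.#####.##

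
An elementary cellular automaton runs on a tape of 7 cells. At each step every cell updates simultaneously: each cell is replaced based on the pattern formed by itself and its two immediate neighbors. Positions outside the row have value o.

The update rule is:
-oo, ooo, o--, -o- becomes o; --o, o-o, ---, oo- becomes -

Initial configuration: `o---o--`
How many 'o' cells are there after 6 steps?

3

-o--oo-
-oo-o--
-o--oo-  (repeats step 1; period 2)
step 6: -oo-o--
count of o: 3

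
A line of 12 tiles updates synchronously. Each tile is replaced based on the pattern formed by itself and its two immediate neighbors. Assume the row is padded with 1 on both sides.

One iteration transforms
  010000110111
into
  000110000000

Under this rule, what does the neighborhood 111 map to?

At position 10 the neighborhood is 111; the next row has 0 there.

0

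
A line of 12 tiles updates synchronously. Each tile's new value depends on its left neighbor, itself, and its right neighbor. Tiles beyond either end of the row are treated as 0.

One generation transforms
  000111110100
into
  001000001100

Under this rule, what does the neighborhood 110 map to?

0

At position 7 the neighborhood is 110; the next row has 0 there.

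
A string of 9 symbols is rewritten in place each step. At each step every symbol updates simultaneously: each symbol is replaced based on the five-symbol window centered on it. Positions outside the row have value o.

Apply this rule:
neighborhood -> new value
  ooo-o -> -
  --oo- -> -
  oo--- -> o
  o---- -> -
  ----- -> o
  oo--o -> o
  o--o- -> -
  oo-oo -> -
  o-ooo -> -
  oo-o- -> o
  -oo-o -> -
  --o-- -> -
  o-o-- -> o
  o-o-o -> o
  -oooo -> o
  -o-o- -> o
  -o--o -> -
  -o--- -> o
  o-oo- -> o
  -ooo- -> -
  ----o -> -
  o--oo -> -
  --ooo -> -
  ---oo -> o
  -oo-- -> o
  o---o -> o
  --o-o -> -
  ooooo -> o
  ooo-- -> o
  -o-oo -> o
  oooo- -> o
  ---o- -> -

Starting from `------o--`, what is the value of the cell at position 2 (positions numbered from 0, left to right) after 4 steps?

-

o-oo-----
--ooo-o-o
o----ooo-
oo--o----
position 2 holds -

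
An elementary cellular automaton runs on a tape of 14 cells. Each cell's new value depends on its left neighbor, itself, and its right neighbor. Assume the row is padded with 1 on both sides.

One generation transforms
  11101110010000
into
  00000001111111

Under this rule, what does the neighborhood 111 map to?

0

At position 0 the neighborhood is 111; the next row has 0 there.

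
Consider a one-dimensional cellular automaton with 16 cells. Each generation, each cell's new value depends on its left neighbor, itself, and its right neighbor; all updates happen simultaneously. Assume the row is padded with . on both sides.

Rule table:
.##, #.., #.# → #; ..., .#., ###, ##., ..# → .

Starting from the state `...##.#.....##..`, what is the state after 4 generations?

...#.#.#....#.#.
....#.#.#....#.#
.....#.#.#....#.
......#.#.#....#

......#.#.#....#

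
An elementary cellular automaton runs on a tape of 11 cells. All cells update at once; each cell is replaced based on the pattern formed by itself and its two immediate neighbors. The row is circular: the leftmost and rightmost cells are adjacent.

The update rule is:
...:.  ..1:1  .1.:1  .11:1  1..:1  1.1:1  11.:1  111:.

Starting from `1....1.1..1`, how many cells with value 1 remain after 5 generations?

11..1111111
.1111......
11..11.....
1111111...1
......11.11
count of 1: 4

4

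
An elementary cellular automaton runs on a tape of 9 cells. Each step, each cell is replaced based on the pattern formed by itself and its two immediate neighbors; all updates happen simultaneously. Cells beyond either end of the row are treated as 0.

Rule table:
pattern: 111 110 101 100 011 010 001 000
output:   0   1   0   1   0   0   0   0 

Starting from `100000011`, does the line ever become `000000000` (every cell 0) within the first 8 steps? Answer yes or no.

no

010000001
001000000
000100000
000010000
000001000
000000100
000000010
000000001
step 8 is 000000001, still not uniform 0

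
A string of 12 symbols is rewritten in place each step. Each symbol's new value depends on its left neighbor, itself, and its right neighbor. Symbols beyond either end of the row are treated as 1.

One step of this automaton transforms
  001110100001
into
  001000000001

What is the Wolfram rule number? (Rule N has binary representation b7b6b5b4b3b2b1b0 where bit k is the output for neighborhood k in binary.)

position 3: 111 → 0  (bit 7 = 0)
position 4: 110 → 0  (bit 6 = 0)
position 5: 101 → 0  (bit 5 = 0)
position 0: 100 → 0  (bit 4 = 0)
position 2: 011 → 1  (bit 3 = 1)
position 6: 010 → 0  (bit 2 = 0)
position 1: 001 → 0  (bit 1 = 0)
position 8: 000 → 0  (bit 0 = 0)
bits b7..b0 = 00001000 = 8

8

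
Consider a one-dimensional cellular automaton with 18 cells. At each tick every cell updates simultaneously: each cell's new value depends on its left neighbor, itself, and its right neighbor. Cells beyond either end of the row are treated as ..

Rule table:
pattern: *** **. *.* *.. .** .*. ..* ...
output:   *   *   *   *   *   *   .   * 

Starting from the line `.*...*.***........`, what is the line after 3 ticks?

tick 1: .***.*************
tick 2: .*****************
tick 3: .*****************

.*****************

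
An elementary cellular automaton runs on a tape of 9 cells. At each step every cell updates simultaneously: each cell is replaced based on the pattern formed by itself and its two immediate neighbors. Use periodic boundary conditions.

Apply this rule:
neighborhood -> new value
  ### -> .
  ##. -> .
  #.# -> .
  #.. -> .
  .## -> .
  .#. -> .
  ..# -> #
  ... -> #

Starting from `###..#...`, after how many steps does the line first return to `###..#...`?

....#..##
.###..#..
#....#..#
..###..#.
##....#..
...###..#
.##....#.
#...###..
..##....#
.#...###.
#..##....
..#...###
.#..##...
#..#...##
..#..##..
##..#...#
...#..##.
###..#...

18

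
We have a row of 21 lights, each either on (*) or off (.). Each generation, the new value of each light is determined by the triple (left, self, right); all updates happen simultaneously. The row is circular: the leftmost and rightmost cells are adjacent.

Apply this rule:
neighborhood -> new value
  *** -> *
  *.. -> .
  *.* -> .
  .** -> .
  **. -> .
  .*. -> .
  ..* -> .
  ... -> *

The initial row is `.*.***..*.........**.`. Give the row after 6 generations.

*..****..************

....*.....*******....
***...***..*****..***
**..*..*....***....**
*........**..*..**..*
..******.............
*..****..************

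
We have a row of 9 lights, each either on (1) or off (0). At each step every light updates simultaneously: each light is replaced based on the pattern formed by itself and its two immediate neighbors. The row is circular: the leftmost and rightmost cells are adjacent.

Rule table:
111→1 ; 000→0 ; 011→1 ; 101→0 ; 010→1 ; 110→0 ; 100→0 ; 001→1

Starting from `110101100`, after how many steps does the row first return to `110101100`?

18

step 1: 100101001
step 2: 001101011
step 3: 011001010
step 4: 110011010
step 5: 100110010
step 6: 101100110
step 7: 101001100
step 8: 101011001
step 9: 001010011
step 10: 011010110
step 11: 110010100
step 12: 100110101
step 13: 001100101
step 14: 011001101
step 15: 010011001
step 16: 010110011
step 17: 010100110
step 18: 110101100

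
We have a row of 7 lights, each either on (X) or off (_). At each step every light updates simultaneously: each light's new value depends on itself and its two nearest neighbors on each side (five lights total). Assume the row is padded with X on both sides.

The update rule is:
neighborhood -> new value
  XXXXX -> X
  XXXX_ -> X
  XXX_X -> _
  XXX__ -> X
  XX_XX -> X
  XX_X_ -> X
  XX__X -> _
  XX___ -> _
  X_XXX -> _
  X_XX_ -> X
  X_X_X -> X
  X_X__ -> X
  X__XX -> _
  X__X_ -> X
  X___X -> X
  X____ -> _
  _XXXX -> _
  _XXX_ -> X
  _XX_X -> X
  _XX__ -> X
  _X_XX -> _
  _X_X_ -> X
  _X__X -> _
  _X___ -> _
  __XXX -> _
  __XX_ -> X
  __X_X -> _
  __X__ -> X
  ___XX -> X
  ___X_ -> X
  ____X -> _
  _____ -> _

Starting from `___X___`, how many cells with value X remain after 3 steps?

_XXX_XX
X_X_X__
_XXXX__
count of X: 4

4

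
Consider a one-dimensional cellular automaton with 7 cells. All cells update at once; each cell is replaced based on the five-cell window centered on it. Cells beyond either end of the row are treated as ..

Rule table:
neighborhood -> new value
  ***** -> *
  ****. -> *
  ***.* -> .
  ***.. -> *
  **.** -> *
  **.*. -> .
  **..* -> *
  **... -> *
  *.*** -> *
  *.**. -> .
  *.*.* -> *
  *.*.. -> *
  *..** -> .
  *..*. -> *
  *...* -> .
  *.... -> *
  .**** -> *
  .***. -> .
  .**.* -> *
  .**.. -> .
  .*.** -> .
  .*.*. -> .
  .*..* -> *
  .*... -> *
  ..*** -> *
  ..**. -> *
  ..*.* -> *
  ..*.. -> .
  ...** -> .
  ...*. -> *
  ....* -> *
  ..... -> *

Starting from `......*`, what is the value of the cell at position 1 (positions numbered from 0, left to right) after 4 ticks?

******.
*******
*******  (fixed point — unchanged through tick 4)
position 1 holds *

*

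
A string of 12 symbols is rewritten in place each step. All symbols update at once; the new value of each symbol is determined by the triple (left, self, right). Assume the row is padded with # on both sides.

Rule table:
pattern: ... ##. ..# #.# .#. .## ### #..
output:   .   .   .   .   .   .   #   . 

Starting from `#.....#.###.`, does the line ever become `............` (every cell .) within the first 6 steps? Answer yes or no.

step 1: .........#..
step 2: ............
all cells are . at step 2

yes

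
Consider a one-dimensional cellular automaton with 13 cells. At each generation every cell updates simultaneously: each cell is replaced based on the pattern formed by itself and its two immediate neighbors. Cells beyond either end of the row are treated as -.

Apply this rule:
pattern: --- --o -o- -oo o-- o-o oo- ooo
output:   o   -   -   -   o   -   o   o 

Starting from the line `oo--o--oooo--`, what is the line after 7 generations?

-oo--o--ooooo
--oo--o--oooo
o--oo--o--ooo
-o--oo--o--oo
--o--oo--o--o
o--o--oo--o--
-o--o--oo--oo

-o--o--oo--oo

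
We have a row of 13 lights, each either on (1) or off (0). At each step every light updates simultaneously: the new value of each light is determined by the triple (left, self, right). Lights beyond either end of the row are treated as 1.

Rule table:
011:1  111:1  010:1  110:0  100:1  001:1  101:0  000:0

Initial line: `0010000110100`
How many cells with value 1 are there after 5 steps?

9

step 1: 1111001100111
step 2: 1110111011111
step 3: 1100110011111
step 4: 1011101111111
step 5: 0011001111111
count of 1: 9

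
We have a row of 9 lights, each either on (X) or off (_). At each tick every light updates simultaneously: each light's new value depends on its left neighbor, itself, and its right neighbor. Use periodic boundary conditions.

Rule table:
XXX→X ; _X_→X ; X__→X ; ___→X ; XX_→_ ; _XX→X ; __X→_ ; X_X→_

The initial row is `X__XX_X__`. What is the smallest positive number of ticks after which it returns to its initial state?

tick 1: XX_X__XX_
tick 2: X__XX_X__

2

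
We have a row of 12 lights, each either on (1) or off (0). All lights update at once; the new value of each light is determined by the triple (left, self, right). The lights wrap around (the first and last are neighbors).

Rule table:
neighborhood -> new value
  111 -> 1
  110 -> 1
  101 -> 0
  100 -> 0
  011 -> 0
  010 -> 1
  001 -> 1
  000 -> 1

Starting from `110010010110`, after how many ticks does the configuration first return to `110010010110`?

010110110010
110010010110

2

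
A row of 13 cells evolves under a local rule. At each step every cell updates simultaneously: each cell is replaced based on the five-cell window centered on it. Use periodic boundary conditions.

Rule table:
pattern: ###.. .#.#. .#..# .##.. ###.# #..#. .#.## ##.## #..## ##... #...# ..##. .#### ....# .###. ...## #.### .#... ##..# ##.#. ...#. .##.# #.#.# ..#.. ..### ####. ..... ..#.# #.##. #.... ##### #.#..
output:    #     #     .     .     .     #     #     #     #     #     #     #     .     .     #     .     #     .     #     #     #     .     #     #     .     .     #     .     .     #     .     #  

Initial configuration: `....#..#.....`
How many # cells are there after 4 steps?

step 1: ##.##.##.####
step 2: ..#..#..##...
step 3: .##.##.##.###
step 4: #..#..#..###.
count of #: 6

6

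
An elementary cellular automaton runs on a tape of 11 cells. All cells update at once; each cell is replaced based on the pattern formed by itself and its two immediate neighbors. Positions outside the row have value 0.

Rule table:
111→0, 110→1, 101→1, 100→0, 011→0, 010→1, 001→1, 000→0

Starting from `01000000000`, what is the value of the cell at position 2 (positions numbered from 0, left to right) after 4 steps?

11000000000
01000000000  (repeats step 0; period 2)
step 4: 01000000000
position 2 holds 0

0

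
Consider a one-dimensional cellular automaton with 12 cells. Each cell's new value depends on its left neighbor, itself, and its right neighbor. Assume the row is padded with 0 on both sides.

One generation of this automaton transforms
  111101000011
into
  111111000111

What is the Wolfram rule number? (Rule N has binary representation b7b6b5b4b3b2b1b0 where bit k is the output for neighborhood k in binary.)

238

position 1: 111 → 1  (bit 7 = 1)
position 3: 110 → 1  (bit 6 = 1)
position 4: 101 → 1  (bit 5 = 1)
position 6: 100 → 0  (bit 4 = 0)
position 0: 011 → 1  (bit 3 = 1)
position 5: 010 → 1  (bit 2 = 1)
position 9: 001 → 1  (bit 1 = 1)
position 7: 000 → 0  (bit 0 = 0)
bits b7..b0 = 11101110 = 238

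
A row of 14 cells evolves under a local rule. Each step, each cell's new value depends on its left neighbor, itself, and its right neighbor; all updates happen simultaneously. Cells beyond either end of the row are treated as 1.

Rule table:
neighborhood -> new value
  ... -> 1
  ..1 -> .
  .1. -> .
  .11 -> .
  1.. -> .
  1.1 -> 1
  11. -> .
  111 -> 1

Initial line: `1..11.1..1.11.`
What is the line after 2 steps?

step 1: .....1....1..1
step 2: .111...11.....

.111...11.....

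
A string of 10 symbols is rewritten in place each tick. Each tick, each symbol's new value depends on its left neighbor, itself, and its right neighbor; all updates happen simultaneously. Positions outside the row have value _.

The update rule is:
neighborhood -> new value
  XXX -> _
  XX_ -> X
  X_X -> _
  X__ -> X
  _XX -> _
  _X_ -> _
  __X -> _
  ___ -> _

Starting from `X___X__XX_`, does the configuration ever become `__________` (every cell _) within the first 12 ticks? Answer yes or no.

yes

_X___X__XX
__X___X__X
___X___X__
____X___X_
_____X___X
______X___
_______X__
________X_
_________X
__________
all cells are _ at tick 10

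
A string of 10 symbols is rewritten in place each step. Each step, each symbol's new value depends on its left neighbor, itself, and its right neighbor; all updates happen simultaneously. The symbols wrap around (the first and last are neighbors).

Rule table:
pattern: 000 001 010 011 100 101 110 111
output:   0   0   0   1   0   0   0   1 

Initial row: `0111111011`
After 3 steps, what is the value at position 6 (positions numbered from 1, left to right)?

0111110010
0111100000
0111000000
position 6 holds 0

0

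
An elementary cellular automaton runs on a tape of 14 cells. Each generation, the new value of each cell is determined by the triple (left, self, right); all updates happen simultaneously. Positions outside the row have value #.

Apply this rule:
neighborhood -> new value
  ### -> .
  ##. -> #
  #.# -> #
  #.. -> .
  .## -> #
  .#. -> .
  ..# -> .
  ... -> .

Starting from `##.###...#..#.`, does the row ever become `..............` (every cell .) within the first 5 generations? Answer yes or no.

no

.###.#.......#
##.##........#
.####........#
##..#........#
.#...........#
generation 5 is .#...........#, still not uniform .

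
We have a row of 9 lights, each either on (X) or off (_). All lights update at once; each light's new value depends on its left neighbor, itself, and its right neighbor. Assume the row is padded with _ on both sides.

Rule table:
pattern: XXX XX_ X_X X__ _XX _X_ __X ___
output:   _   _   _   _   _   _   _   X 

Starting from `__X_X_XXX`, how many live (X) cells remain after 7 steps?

step 1: X________
step 2: __XXXXXXX
step 3: X________  (repeats step 1; period 2)
step 7: X________
count of X: 1

1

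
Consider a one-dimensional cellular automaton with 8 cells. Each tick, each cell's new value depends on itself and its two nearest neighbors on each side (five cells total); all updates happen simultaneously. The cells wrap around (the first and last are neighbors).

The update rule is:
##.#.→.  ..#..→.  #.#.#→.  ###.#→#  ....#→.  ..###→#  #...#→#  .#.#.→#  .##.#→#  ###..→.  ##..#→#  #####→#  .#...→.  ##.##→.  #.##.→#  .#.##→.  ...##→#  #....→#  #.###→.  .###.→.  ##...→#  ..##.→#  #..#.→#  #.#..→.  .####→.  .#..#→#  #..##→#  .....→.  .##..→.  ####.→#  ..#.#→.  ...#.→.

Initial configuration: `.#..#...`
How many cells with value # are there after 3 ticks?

..##..#.
###.##..
#.#.#.##
count of #: 5

5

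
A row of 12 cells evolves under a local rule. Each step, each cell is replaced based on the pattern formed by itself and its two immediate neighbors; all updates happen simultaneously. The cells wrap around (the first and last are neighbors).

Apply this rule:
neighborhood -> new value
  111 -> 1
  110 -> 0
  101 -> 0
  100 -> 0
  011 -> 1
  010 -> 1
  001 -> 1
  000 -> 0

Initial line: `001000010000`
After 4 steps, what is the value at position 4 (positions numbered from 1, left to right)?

step 1: 011000110000
step 2: 110001100000
step 3: 100011000001
step 4: 000110000011
position 4 holds 1

1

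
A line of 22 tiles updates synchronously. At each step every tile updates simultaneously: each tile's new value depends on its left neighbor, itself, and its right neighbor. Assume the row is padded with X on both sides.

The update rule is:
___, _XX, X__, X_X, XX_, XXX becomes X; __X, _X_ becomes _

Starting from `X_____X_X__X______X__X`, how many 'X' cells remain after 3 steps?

18

XXXXX__X_X__XXXXX__X_X
XXXXXX__X_X_XXXXXX__XX
XXXXXXX__X_XXXXXXXX_XX
count of X: 18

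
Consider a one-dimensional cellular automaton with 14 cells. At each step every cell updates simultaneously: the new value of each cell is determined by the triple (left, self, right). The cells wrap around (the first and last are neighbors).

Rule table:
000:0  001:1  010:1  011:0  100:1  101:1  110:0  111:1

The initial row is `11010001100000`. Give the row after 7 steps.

step 1: 00111010010001
step 2: 11010111111011
step 3: 10111011110101
step 4: 01010101101110
step 5: 11111110010101
step 6: 11111101111110
step 7: 01111010111101

01111010111101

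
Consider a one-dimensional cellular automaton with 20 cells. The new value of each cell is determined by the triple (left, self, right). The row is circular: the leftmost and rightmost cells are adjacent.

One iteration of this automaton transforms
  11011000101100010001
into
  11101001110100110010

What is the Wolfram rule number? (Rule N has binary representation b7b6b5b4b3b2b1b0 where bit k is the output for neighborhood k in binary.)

230

position 0: 111 → 1  (bit 7 = 1)
position 1: 110 → 1  (bit 6 = 1)
position 2: 101 → 1  (bit 5 = 1)
position 5: 100 → 0  (bit 4 = 0)
position 3: 011 → 0  (bit 3 = 0)
position 8: 010 → 1  (bit 2 = 1)
position 7: 001 → 1  (bit 1 = 1)
position 6: 000 → 0  (bit 0 = 0)
bits b7..b0 = 11100110 = 230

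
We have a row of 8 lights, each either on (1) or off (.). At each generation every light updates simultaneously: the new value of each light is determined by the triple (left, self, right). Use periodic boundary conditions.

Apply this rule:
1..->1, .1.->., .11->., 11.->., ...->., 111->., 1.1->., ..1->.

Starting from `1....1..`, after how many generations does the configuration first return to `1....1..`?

8

.1....1.
..1....1
1..1....
.1..1...
..1..1..
...1..1.
....1..1
1....1..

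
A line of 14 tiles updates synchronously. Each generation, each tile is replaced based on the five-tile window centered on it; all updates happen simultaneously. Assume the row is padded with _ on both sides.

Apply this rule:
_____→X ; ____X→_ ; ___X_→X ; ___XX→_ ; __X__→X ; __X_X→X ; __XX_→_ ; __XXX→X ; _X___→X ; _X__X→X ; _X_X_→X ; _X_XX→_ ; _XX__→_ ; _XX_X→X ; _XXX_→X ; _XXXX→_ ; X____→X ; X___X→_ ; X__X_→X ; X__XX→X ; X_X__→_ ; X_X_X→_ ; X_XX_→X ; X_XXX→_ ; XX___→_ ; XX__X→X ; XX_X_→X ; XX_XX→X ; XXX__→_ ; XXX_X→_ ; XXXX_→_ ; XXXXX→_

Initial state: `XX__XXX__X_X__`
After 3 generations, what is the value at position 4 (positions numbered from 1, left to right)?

generation 1: __XXXX_XXXX_XX
generation 2: __X___X____XX_
generation 3: _XXX_XXXX_____
position 4 holds X

X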